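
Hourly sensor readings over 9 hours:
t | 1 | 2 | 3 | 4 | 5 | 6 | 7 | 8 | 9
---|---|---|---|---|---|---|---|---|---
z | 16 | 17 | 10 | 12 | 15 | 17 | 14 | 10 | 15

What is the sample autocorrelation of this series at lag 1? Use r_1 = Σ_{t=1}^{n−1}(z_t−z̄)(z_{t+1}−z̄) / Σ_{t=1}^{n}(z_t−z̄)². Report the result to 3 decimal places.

Mean z̄ = (16 + 17 + 10 + 12 + 15 + 17 + 14 + 10 + 15)/9 = 14.0000
Numerator Σ_{t=1}^{8}(z_t−z̄)(z_{t+1}−z̄) = -1.0000
Denominator Σ(z_t−z̄)² = 60.0000
r_1 = -1.0000 / 60.0000 = -0.017

-0.017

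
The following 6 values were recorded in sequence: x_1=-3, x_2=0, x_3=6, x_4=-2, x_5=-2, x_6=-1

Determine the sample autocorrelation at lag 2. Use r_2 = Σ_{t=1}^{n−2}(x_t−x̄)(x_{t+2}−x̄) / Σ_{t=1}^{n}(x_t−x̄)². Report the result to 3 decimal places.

Mean x̄ = (-3 + 0 + 6 − 2 − 2 − 1)/6 = -0.3333
Deviations from mean: -2.6667, 0.3333, 6.3333, -1.6667, -1.6667, -0.6667
Σ(x_t−x̄)(x_{t+2}−x̄) = (-16.8889) + (-0.5556) + (-10.5556) + (1.1111) = -26.8889
Denominator Σ(x_t−x̄)² = 53.3333
r_2 = -26.8889 / 53.3333 = -0.504

-0.504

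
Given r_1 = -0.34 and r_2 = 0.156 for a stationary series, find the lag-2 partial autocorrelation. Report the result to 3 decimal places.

φ_{22} = (r_2 − r_1²) / (1 − r_1²)
r_1² = (-0.34)² = 0.1156
Numerator = 0.156 − 0.1156 = 0.0404; denominator = 1 − 0.1156 = 0.8844
φ_{22} = 0.0404 / 0.8844 = 0.046

0.046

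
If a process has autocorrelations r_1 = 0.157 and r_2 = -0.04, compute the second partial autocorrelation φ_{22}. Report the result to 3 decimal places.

-0.066

φ_{22} = (r_2 − r_1²) / (1 − r_1²)
r_1² = (0.157)² = 0.024649
Numerator = -0.04 − 0.0246 = -0.0646; denominator = 1 − 0.0246 = 0.9754
φ_{22} = -0.0646 / 0.9754 = -0.066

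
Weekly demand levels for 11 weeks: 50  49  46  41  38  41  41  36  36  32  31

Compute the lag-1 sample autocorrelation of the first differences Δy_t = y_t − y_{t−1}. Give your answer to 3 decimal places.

First differences Δy: -1, -3, -5, -3, 3, 0, -5, 0, -4, -1
Mean of differences = -1.9000
Numerator Σ(Δy_t−Δȳ)(Δy_{t+1}−Δȳ) = -7.9100
Denominator Σ(Δy_t−Δȳ)² = 58.9000
r_1(Δy) = -7.9100 / 58.9000 = -0.134

-0.134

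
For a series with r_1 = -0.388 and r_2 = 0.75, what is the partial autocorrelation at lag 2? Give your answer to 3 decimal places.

φ_{22} = (r_2 − r_1²) / (1 − r_1²)
r_1² = (-0.388)² = 0.150544
Numerator = 0.75 − 0.1505 = 0.5995; denominator = 1 − 0.1505 = 0.8495
φ_{22} = 0.5995 / 0.8495 = 0.706

0.706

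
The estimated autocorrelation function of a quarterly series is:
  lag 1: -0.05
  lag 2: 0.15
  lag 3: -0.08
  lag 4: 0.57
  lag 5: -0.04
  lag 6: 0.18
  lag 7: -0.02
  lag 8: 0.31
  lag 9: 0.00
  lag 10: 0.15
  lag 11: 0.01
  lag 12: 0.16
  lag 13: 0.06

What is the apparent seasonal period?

The largest autocorrelation is r_4 = 0.57, with a weaker echo at lag 8 (0.31); the remaining lags stay at or below 0.18.
The dominant spike at lag 4 indicates a seasonal period of 4.

4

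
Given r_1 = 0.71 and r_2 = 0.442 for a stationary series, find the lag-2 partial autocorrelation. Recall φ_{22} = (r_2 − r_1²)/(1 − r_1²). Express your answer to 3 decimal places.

φ_{22} = (r_2 − r_1²) / (1 − r_1²)
r_1² = (0.71)² = 0.5041
Numerator = 0.442 − 0.5041 = -0.0621; denominator = 1 − 0.5041 = 0.4959
φ_{22} = -0.0621 / 0.4959 = -0.125

-0.125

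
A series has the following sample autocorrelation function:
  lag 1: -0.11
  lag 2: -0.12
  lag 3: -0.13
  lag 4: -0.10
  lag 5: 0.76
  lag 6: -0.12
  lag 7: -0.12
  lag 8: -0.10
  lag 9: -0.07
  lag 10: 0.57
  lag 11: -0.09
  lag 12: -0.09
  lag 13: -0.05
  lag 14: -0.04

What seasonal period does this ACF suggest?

The largest autocorrelation is r_5 = 0.76, with a weaker echo at lag 10 (0.57); the remaining lags stay at or below -0.04.
The dominant spike at lag 5 indicates a seasonal period of 5.

5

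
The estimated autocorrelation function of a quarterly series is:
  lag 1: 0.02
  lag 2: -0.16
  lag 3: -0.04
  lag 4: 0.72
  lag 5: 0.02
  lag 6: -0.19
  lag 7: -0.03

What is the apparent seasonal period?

4

The largest autocorrelation is r_4 = 0.72; the remaining lags stay at or below 0.02.
The dominant spike at lag 4 indicates a seasonal period of 4.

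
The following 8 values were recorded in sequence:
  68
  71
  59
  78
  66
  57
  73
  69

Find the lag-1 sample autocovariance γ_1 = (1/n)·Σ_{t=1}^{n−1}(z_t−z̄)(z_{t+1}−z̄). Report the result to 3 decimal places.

Mean z̄ = (68 + 71 + 59 + 78 + 66 + 57 + 73 + 69)/8 = 67.6250
Σ_{t=1}^{7}(z_t−z̄)(z_{t+1}−z̄) = -166.6406
γ_1 = -166.6406 / 8 = -20.830

-20.830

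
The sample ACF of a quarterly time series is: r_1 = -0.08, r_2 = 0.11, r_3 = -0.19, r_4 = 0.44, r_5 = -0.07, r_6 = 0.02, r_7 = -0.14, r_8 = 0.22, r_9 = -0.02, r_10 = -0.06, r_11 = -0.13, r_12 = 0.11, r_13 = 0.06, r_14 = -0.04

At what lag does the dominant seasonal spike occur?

4

The largest autocorrelation is r_4 = 0.44, with a weaker echo at lag 8 (0.22); the remaining lags stay at or below 0.11.
The dominant spike at lag 4 indicates a seasonal period of 4.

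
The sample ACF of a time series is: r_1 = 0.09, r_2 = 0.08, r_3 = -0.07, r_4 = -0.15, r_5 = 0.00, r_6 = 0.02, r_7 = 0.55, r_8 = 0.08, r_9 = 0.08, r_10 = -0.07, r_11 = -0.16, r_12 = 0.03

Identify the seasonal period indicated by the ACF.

The largest autocorrelation is r_7 = 0.55; the remaining lags stay at or below 0.09.
The dominant spike at lag 7 indicates a seasonal period of 7.

7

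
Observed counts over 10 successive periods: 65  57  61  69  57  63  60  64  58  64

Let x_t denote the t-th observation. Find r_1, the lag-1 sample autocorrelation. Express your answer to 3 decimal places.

-0.585

Mean x̄ = (65 + 57 + 61 + 69 + 57 + 63 + 60 + 64 + 58 + 64)/10 = 61.8000
Numerator Σ_{t=1}^{9}(x_t−x̄)(x_{t+1}−x̄) = -80.4400
Denominator Σ(x_t−x̄)² = 137.6000
r_1 = -80.4400 / 137.6000 = -0.585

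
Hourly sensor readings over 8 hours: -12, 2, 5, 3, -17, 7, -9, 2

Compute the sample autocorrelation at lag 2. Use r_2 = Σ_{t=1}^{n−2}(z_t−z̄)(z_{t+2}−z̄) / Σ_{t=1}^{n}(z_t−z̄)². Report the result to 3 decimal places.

Mean z̄ = (-12 + 2 + 5 + 3 − 17 + 7 − 9 + 2)/8 = -2.3750
Deviations from mean: -9.6250, 4.3750, 7.3750, 5.3750, -14.6250, 9.3750, -6.6250, 4.3750
Numerator Σ_{t=1}^{6}(z_t−z̄)(z_{t+2}−z̄) = 32.9688
Denominator Σ(z_t−z̄)² = 559.8750
r_2 = 32.9688 / 559.8750 = 0.059

0.059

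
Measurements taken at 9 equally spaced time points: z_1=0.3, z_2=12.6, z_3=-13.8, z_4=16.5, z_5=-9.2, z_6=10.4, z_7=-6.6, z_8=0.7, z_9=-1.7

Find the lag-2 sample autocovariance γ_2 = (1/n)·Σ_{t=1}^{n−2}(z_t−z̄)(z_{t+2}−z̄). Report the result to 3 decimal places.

Mean z̄ = (0.3 + 12.6 − 13.8 + 16.5 − 9.2 + 10.4 − 6.6 + 0.7 − 1.7)/9 = 1.0222
Σ_{t=1}^{7}(z_t−z̄)(z_{t+2}−z̄) = 582.2101
γ_2 = 582.2101 / 9 = 64.690

64.690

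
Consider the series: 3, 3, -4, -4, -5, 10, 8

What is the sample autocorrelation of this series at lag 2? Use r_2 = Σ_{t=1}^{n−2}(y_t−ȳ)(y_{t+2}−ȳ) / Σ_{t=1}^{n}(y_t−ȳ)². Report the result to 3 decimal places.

-0.309

Mean ȳ = (3 + 3 − 4 − 4 − 5 + 10 + 8)/7 = 1.5714
Deviations from mean: 1.4286, 1.4286, -5.5714, -5.5714, -6.5714, 8.4286, 6.4286
Numerator Σ_{t=1}^{5}(y_t−ȳ)(y_{t+2}−ȳ) = -68.5102
Denominator Σ(y_t−ȳ)² = 221.7143
r_2 = -68.5102 / 221.7143 = -0.309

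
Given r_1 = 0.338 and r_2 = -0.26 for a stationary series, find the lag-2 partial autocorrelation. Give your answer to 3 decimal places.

φ_{22} = (r_2 − r_1²) / (1 − r_1²)
r_1² = (0.338)² = 0.114244
Numerator = -0.26 − 0.1142 = -0.3742; denominator = 1 − 0.1142 = 0.8858
φ_{22} = -0.3742 / 0.8858 = -0.423

-0.423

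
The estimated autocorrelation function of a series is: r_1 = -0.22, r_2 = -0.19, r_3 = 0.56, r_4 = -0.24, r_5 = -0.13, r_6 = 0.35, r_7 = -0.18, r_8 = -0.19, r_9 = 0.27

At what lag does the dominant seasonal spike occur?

3

The largest autocorrelation is r_3 = 0.56, with weaker echoes at lags 6 (0.35) and 9 (0.27); the remaining lags stay at or below -0.13.
The dominant spike at lag 3 indicates a seasonal period of 3.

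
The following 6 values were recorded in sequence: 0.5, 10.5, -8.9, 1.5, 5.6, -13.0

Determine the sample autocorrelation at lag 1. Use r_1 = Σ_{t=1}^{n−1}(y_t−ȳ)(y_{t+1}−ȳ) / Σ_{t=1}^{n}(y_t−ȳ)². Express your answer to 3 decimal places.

-0.413

Mean ȳ = (0.5 + 10.5 − 8.9 + 1.5 + 5.6 − 13.0)/6 = -0.6333
Deviations from mean: 1.1333, 11.1333, -8.2667, 2.1333, 6.2333, -12.3667
Numerator Σ_{t=1}^{5}(y_t−ȳ)(y_{t+1}−ȳ) = -160.8411
Denominator Σ(y_t−ȳ)² = 389.9133
r_1 = -160.8411 / 389.9133 = -0.413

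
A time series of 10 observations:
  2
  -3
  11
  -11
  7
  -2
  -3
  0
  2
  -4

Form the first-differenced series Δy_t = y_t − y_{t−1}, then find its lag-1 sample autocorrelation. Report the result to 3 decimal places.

First differences Δy: -5, 14, -22, 18, -9, -1, 3, 2, -6
Mean of differences = -0.6667
Numerator Σ(Δy_t−Δȳ)(Δy_{t+1}−Δȳ) = -933.1111
Denominator Σ(Δy_t−Δȳ)² = 1156.0000
r_1(Δy) = -933.1111 / 1156.0000 = -0.807

-0.807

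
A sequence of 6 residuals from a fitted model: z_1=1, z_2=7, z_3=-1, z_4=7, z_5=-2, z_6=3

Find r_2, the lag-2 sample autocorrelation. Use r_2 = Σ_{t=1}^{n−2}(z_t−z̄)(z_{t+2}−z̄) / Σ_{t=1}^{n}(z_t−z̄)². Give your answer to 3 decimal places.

0.576

Mean z̄ = (1 + 7 − 1 + 7 − 2 + 3)/6 = 2.5000
Deviations from mean: -1.5000, 4.5000, -3.5000, 4.5000, -4.5000, 0.5000
Numerator Σ_{t=1}^{4}(z_t−z̄)(z_{t+2}−z̄) = 43.5000
Denominator Σ(z_t−z̄)² = 75.5000
r_2 = 43.5000 / 75.5000 = 0.576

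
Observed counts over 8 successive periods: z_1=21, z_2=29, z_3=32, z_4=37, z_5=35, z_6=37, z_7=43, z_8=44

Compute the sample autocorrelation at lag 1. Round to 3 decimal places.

Mean z̄ = (21 + 29 + 32 + 37 + 35 + 37 + 43 + 44)/8 = 34.7500
Σ(z_t−z̄)(z_{t+1}−z̄) = (79.0625) + (15.8125) + (-6.1875) + (0.5625) + (0.5625) + (18.5625) + (76.3125) = 184.6875
Denominator Σ(z_t−z̄)² = 393.5000
r_1 = 184.6875 / 393.5000 = 0.469

0.469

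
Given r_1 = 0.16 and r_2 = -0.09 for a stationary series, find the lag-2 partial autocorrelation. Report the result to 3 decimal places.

φ_{22} = (r_2 − r_1²) / (1 − r_1²)
r_1² = (0.16)² = 0.0256
Numerator = -0.09 − 0.0256 = -0.1156; denominator = 1 − 0.0256 = 0.9744
φ_{22} = -0.1156 / 0.9744 = -0.119

-0.119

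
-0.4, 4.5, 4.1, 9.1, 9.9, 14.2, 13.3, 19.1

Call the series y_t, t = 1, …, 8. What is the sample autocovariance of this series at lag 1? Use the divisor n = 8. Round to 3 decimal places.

Mean ȳ = (-0.4 + 4.5 + 4.1 + 9.1 + 9.9 + 14.2 + 13.3 + 19.1)/8 = 9.2250
Deviations: -9.6250, -4.7250, -5.1250, -0.1250, 0.6750, 4.9750, 4.0750, 9.8750
Σ_{t=1}^{7}(y_t−ȳ)(y_{t+1}−ȳ) = 134.1219
γ_1 = 134.1219 / 8 = 16.765

16.765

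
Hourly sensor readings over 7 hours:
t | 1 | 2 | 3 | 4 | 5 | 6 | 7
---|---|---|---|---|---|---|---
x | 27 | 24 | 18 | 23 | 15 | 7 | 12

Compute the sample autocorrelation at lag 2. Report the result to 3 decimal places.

Mean x̄ = (27 + 24 + 18 + 23 + 15 + 7 + 12)/7 = 18.0000
Numerator Σ_{t=1}^{5}(x_t−x̄)(x_{t+2}−x̄) = -7.0000
Denominator Σ(x_t−x̄)² = 308.0000
r_2 = -7.0000 / 308.0000 = -0.023

-0.023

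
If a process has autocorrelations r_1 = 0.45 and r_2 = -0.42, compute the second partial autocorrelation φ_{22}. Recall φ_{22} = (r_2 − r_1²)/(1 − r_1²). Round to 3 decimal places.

-0.781

φ_{22} = (r_2 − r_1²) / (1 − r_1²)
r_1² = (0.45)² = 0.2025
Numerator = -0.42 − 0.2025 = -0.6225; denominator = 1 − 0.2025 = 0.7975
φ_{22} = -0.6225 / 0.7975 = -0.781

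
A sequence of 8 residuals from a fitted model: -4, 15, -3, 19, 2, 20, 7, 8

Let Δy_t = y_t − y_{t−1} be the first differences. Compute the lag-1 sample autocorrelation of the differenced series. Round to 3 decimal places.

-0.856

First differences Δy: 19, -18, 22, -17, 18, -13, 1
Mean of differences = 1.7143
Numerator Σ(Δy_t−Δȳ)(Δy_{t+1}−Δȳ) = -1654.2245
Denominator Σ(Δy_t−Δȳ)² = 1931.4286
r_1(Δy) = -1654.2245 / 1931.4286 = -0.856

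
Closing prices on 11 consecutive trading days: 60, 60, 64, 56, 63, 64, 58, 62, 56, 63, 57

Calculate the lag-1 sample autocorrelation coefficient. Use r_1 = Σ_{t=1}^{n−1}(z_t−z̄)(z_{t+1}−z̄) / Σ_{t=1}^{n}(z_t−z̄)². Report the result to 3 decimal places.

Mean z̄ = (60 + 60 + 64 + 56 + 63 + 64 + 58 + 62 + 56 + 63 + 57)/11 = 60.2727
Numerator Σ_{t=1}^{10}(z_t−z̄)(z_{t+1}−z̄) = -58.7107
Denominator Σ(z_t−z̄)² = 98.1818
r_1 = -58.7107 / 98.1818 = -0.598

-0.598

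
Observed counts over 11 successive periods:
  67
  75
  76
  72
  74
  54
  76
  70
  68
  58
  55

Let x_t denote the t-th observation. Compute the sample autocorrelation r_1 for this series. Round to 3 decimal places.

0.083

Mean x̄ = (67 + 75 + 76 + 72 + 74 + 54 + 76 + 70 + 68 + 58 + 55)/11 = 67.7273
Numerator Σ_{t=1}^{10}(x_t−x̄)(x_{t+1}−x̄) = 57.9256
Denominator Σ(x_t−x̄)² = 698.1818
r_1 = 57.9256 / 698.1818 = 0.083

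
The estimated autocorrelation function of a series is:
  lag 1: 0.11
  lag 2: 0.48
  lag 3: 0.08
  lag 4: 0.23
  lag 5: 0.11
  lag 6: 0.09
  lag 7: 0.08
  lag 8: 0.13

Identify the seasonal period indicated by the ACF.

2

The largest autocorrelation is r_2 = 0.48, with a weaker echo at lag 4 (0.23); the remaining lags stay at or below 0.13.
The dominant spike at lag 2 indicates a seasonal period of 2.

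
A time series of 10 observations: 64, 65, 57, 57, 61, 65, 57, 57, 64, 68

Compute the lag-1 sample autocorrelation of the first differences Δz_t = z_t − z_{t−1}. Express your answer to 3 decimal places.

First differences Δz: 1, -8, 0, 4, 4, -8, 0, 7, 4
Mean of differences = 0.4444
Numerator Σ(Δz_t−Δz̄)(Δz_{t+1}−Δz̄) = 4.2469
Denominator Σ(Δz_t−Δz̄)² = 224.2222
r_1(Δz) = 4.2469 / 224.2222 = 0.019

0.019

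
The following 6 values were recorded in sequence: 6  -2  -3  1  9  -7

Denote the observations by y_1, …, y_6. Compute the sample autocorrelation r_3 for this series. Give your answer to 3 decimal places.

Mean ȳ = (6 − 2 − 3 + 1 + 9 − 7)/6 = 0.6667
Σ(y_t−ȳ)(y_{t+3}−ȳ) = (1.7778) + (-22.2222) + (28.1111) = 7.6667
Denominator Σ(y_t−ȳ)² = 177.3333
r_3 = 7.6667 / 177.3333 = 0.043

0.043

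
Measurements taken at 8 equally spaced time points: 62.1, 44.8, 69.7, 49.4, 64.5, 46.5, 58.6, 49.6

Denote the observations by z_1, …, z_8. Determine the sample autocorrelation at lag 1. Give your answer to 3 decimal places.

-0.815

Mean z̄ = (62.1 + 44.8 + 69.7 + 49.4 + 64.5 + 46.5 + 58.6 + 49.6)/8 = 55.6500
Σ(z_t−z̄)(z_{t+1}−z̄) = (-69.9825) + (-152.4425) + (-87.8125) + (-55.3125) + (-80.9775) + (-26.9925) + (-17.8475) = -491.3675
Denominator Σ(z_t−z̄)² = 603.1400
r_1 = -491.3675 / 603.1400 = -0.815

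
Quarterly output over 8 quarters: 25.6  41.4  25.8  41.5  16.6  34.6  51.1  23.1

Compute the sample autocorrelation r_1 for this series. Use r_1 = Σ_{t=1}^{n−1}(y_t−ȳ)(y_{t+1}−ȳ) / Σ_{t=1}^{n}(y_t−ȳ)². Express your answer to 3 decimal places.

-0.522

Mean ȳ = (25.6 + 41.4 + 25.8 + 41.5 + 16.6 + 34.6 + 51.1 + 23.1)/8 = 32.4625
Deviations from mean: -6.8625, 8.9375, -6.6625, 9.0375, -15.8625, 2.1375, 18.6375, -9.3625
Σ(y_t−ȳ)(y_{t+1}−ȳ) = (-61.3336) + (-59.5461) + (-60.2123) + (-143.3573) + (-33.9061) + (39.8377) + (-174.4936) = -493.0114
Denominator Σ(y_t−ȳ)² = 944.2388
r_1 = -493.0114 / 944.2388 = -0.522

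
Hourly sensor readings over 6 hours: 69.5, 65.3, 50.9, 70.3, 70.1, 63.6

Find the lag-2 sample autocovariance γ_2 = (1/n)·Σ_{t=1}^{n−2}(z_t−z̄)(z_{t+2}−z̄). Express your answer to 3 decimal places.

-23.606

Mean z̄ = (69.5 + 65.3 + 50.9 + 70.3 + 70.1 + 63.6)/6 = 64.9500
Σ_{t=1}^{4}(z_t−z̄)(z_{t+2}−z̄) = -141.6350
γ_2 = -141.6350 / 6 = -23.606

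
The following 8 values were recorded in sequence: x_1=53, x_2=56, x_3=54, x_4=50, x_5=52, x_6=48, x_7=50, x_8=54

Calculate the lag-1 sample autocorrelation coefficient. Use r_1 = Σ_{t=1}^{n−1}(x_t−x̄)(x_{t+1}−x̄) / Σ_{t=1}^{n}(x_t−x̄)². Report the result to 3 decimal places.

0.250

Mean x̄ = (53 + 56 + 54 + 50 + 52 + 48 + 50 + 54)/8 = 52.1250
Deviations from mean: 0.8750, 3.8750, 1.8750, -2.1250, -0.1250, -4.1250, -2.1250, 1.8750
Σ(x_t−x̄)(x_{t+1}−x̄) = (3.3906) + (7.2656) + (-3.9844) + (0.2656) + (0.5156) + (8.7656) + (-3.9844) = 12.2344
Denominator Σ(x_t−x̄)² = 48.8750
r_1 = 12.2344 / 48.8750 = 0.250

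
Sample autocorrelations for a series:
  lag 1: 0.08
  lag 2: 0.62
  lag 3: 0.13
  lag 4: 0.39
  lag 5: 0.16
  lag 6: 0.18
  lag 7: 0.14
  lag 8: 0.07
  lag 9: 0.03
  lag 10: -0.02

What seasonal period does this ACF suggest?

The largest autocorrelation is r_2 = 0.62, with weaker echoes at lags 4 (0.39) and 6 (0.18); the remaining lags stay at or below 0.16.
The dominant spike at lag 2 indicates a seasonal period of 2.

2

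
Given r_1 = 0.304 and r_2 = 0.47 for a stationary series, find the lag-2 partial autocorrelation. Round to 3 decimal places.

φ_{22} = (r_2 − r_1²) / (1 − r_1²)
r_1² = (0.304)² = 0.092416
Numerator = 0.47 − 0.0924 = 0.3776; denominator = 1 − 0.0924 = 0.9076
φ_{22} = 0.3776 / 0.9076 = 0.416

0.416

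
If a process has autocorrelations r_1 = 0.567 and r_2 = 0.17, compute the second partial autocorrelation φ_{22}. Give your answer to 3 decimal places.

φ_{22} = (r_2 − r_1²) / (1 − r_1²)
r_1² = (0.567)² = 0.321489
Numerator = 0.17 − 0.3215 = -0.1515; denominator = 1 − 0.3215 = 0.6785
φ_{22} = -0.1515 / 0.6785 = -0.223

-0.223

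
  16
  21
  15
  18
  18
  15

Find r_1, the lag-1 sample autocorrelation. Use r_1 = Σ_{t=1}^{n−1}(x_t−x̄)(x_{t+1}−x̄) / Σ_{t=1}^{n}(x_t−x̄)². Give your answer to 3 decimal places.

-0.585

Mean x̄ = (16 + 21 + 15 + 18 + 18 + 15)/6 = 17.1667
Deviations from mean: -1.1667, 3.8333, -2.1667, 0.8333, 0.8333, -2.1667
Numerator Σ_{t=1}^{5}(x_t−x̄)(x_{t+1}−x̄) = -15.6944
Denominator Σ(x_t−x̄)² = 26.8333
r_1 = -15.6944 / 26.8333 = -0.585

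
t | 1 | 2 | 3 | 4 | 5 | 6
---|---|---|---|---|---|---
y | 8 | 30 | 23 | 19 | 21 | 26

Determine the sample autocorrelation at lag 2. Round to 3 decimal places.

Mean ȳ = (8 + 30 + 23 + 19 + 21 + 26)/6 = 21.1667
Deviations from mean: -13.1667, 8.8333, 1.8333, -2.1667, -0.1667, 4.8333
Σ(y_t−ȳ)(y_{t+2}−ȳ) = (-24.1389) + (-19.1389) + (-0.3056) + (-10.4722) = -54.0556
Denominator Σ(y_t−ȳ)² = 282.8333
r_2 = -54.0556 / 282.8333 = -0.191

-0.191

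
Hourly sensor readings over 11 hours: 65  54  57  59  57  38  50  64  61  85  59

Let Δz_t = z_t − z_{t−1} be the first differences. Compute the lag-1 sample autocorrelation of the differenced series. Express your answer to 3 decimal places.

-0.369

First differences Δz: -11, 3, 2, -2, -19, 12, 14, -3, 24, -26
Mean of differences = -0.6000
Numerator Σ(Δz_t−Δz̄)(Δz_{t+1}−Δz̄) = -772.7600
Denominator Σ(Δz_t−Δz̄)² = 2096.4000
r_1(Δz) = -772.7600 / 2096.4000 = -0.369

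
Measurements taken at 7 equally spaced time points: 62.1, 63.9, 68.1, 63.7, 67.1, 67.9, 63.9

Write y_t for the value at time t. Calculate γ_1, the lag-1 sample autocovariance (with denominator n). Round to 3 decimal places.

Mean ȳ = (62.1 + 63.9 + 68.1 + 63.7 + 67.1 + 67.9 + 63.9)/7 = 65.2429
Σ_{t=1}^{6}(y_t−ȳ)(y_{t+1}−ȳ) = -5.5233
γ_1 = -5.5233 / 7 = -0.789

-0.789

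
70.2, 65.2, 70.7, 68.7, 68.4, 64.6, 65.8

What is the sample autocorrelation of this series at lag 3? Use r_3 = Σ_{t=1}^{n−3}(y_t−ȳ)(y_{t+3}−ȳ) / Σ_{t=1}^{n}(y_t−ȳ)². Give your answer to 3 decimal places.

Mean ȳ = (70.2 + 65.2 + 70.7 + 68.7 + 68.4 + 64.6 + 65.8)/7 = 67.6571
Deviations from mean: 2.5429, -2.4571, 3.0429, 1.0429, 0.7429, -3.0571, -1.8571
Σ(y_t−ȳ)(y_{t+3}−ȳ) = (2.6518) + (-1.8253) + (-9.3024) + (-1.9367) = -10.4127
Denominator Σ(y_t−ȳ)² = 36.1971
r_3 = -10.4127 / 36.1971 = -0.288

-0.288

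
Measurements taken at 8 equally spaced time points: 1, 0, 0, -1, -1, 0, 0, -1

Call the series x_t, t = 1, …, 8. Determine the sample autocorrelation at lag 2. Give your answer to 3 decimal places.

-0.179

Mean x̄ = (1 + 0 + 0 − 1 − 1 + 0 + 0 − 1)/8 = -0.2500
Σ(x_t−x̄)(x_{t+2}−x̄) = (0.3125) + (-0.1875) + (-0.1875) + (-0.1875) + (-0.1875) + (-0.1875) = -0.6250
Denominator Σ(x_t−x̄)² = 3.5000
r_2 = -0.6250 / 3.5000 = -0.179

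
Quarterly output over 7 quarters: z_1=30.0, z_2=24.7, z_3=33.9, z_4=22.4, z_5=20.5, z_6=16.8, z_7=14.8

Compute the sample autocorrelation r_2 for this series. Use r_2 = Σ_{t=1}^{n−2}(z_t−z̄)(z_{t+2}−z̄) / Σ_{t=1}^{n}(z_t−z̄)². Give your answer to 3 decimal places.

Mean z̄ = (30.0 + 24.7 + 33.9 + 22.4 + 20.5 + 16.8 + 14.8)/7 = 23.3000
Σ(z_t−z̄)(z_{t+2}−z̄) = (71.0200) + (-1.2600) + (-29.6800) + (5.8500) + (23.8000) = 69.7300
Denominator Σ(z_t−z̄)² = 282.3600
r_2 = 69.7300 / 282.3600 = 0.247

0.247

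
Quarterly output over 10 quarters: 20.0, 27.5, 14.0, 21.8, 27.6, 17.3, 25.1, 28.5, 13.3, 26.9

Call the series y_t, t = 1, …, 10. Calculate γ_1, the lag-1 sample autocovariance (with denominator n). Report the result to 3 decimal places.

-17.430

Mean ȳ = (20.0 + 27.5 + 14.0 + 21.8 + 27.6 + 17.3 + 25.1 + 28.5 + 13.3 + 26.9)/10 = 22.2000
Σ_{t=1}^{9}(y_t−ȳ)(y_{t+1}−ȳ) = -174.3000
γ_1 = -174.3000 / 10 = -17.430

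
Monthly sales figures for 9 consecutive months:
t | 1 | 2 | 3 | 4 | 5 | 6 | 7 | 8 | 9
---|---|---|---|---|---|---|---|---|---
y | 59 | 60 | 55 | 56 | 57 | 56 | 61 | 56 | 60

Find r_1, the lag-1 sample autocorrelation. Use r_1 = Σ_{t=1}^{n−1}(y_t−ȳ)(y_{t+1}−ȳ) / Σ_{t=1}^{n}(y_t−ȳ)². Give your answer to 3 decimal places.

Mean ȳ = (59 + 60 + 55 + 56 + 57 + 56 + 61 + 56 + 60)/9 = 57.7778
Numerator Σ_{t=1}^{8}(y_t−ȳ)(y_{t+1}−ȳ) = -11.1605
Denominator Σ(y_t−ȳ)² = 39.5556
r_1 = -11.1605 / 39.5556 = -0.282

-0.282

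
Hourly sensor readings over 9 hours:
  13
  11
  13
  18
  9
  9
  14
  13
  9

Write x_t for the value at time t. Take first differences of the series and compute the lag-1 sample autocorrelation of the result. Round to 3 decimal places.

First differences Δx: -2, 2, 5, -9, 0, 5, -1, -4
Mean of differences = -0.5000
Numerator Σ(Δx_t−Δx̄)(Δx_{t+1}−Δx̄) = -39.2500
Denominator Σ(Δx_t−Δx̄)² = 154.0000
r_1(Δx) = -39.2500 / 154.0000 = -0.255

-0.255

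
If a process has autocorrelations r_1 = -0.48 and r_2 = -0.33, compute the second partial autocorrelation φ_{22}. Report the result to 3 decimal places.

-0.728

φ_{22} = (r_2 − r_1²) / (1 − r_1²)
r_1² = (-0.48)² = 0.2304
Numerator = -0.33 − 0.2304 = -0.5604; denominator = 1 − 0.2304 = 0.7696
φ_{22} = -0.5604 / 0.7696 = -0.728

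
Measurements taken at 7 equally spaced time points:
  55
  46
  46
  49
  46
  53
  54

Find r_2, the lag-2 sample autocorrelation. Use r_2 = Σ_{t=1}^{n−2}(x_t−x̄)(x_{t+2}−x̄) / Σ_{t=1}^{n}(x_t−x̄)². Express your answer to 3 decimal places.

Mean x̄ = (55 + 46 + 46 + 49 + 46 + 53 + 54)/7 = 49.8571
Deviations from mean: 5.1429, -3.8571, -3.8571, -0.8571, -3.8571, 3.1429, 4.1429
Numerator Σ_{t=1}^{5}(x_t−x̄)(x_{t+2}−x̄) = -20.3265
Denominator Σ(x_t−x̄)² = 98.8571
r_2 = -20.3265 / 98.8571 = -0.206

-0.206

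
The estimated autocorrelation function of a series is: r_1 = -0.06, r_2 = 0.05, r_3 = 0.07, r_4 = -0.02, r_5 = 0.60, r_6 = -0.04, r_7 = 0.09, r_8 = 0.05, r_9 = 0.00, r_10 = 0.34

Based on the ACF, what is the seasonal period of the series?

5

The largest autocorrelation is r_5 = 0.60, with a weaker echo at lag 10 (0.34); the remaining lags stay at or below 0.09.
The dominant spike at lag 5 indicates a seasonal period of 5.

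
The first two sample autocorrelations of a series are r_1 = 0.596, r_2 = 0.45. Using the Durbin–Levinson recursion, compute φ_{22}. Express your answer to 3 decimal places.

0.147

φ_{22} = (r_2 − r_1²) / (1 − r_1²)
r_1² = (0.596)² = 0.355216
Numerator = 0.45 − 0.3552 = 0.0948; denominator = 1 − 0.3552 = 0.6448
φ_{22} = 0.0948 / 0.6448 = 0.147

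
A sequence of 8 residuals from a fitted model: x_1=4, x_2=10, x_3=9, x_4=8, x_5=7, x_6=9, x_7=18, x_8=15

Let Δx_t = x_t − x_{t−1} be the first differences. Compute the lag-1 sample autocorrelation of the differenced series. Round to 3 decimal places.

-0.260

First differences Δx: 6, -1, -1, -1, 2, 9, -3
Mean of differences = 1.5714
Numerator Σ(Δx_t−Δx̄)(Δx_{t+1}−Δx̄) = -30.0408
Denominator Σ(Δx_t−Δx̄)² = 115.7143
r_1(Δx) = -30.0408 / 115.7143 = -0.260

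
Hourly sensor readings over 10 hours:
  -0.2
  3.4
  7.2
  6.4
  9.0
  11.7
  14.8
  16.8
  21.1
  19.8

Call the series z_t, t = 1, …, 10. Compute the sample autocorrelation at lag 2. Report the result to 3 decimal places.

Mean z̄ = (-0.2 + 3.4 + 7.2 + 6.4 + 9.0 + 11.7 + 14.8 + 16.8 + 21.1 + 19.8)/10 = 11.0000
Numerator Σ_{t=1}^{8}(z_t−z̄)(z_{t+2}−z̄) = 167.7800
Denominator Σ(z_t−z̄)² = 450.8200
r_2 = 167.7800 / 450.8200 = 0.372

0.372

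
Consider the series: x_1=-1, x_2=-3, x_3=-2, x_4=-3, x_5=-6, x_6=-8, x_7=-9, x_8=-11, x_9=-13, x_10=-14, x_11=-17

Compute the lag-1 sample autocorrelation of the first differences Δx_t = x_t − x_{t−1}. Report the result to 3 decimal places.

First differences Δx: -2, 1, -1, -3, -2, -1, -2, -2, -1, -3
Mean of differences = -1.6000
Numerator Σ(Δx_t−Δx̄)(Δx_{t+1}−Δx̄) = -1.1600
Denominator Σ(Δx_t−Δx̄)² = 12.4000
r_1(Δx) = -1.1600 / 12.4000 = -0.094

-0.094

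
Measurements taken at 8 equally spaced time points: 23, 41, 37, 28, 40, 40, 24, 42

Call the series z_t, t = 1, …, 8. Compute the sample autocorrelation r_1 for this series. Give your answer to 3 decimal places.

-0.481

Mean z̄ = (23 + 41 + 37 + 28 + 40 + 40 + 24 + 42)/8 = 34.3750
Σ(z_t−z̄)(z_{t+1}−z̄) = (-75.3594) + (17.3906) + (-16.7344) + (-35.8594) + (31.6406) + (-58.3594) + (-79.1094) = -216.3906
Denominator Σ(z_t−z̄)² = 449.8750
r_1 = -216.3906 / 449.8750 = -0.481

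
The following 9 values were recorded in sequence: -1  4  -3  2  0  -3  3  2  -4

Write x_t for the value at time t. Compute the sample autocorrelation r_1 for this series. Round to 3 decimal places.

Mean x̄ = (-1 + 4 − 3 + 2 + 0 − 3 + 3 + 2 − 4)/9 = 0.0000
Numerator Σ_{t=1}^{8}(x_t−x̄)(x_{t+1}−x̄) = -33.0000
Denominator Σ(x_t−x̄)² = 68.0000
r_1 = -33.0000 / 68.0000 = -0.485

-0.485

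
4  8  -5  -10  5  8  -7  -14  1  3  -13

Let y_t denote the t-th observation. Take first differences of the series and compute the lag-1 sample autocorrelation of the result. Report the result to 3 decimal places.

First differences Δy: 4, -13, -5, 15, 3, -15, -7, 15, 2, -16
Mean of differences = -1.7000
Numerator Σ(Δy_t−Δȳ)(Δy_{t+1}−Δȳ) = -75.3900
Denominator Σ(Δy_t−Δȳ)² = 1174.1000
r_1(Δy) = -75.3900 / 1174.1000 = -0.064

-0.064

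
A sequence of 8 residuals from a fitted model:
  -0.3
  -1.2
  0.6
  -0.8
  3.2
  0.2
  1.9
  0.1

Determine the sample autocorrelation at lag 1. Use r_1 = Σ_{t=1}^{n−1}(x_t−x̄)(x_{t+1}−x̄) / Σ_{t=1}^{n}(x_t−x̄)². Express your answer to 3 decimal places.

-0.286

Mean x̄ = (-0.3 − 1.2 + 0.6 − 0.8 + 3.2 + 0.2 + 1.9 + 0.1)/8 = 0.4625
Deviations from mean: -0.7625, -1.6625, 0.1375, -1.2625, 2.7375, -0.2625, 1.4375, -0.3625
Σ(x_t−x̄)(x_{t+1}−x̄) = (1.2677) + (-0.2286) + (-0.1736) + (-3.4561) + (-0.7186) + (-0.3773) + (-0.5211) = -4.2077
Denominator Σ(x_t−x̄)² = 14.7188
r_1 = -4.2077 / 14.7188 = -0.286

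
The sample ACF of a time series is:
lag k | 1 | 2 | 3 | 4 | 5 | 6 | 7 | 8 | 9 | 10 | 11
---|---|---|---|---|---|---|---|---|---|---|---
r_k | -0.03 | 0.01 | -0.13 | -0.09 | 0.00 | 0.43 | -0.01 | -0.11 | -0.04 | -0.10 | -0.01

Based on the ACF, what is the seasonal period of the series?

6

The largest autocorrelation is r_6 = 0.43; the remaining lags stay at or below 0.01.
The dominant spike at lag 6 indicates a seasonal period of 6.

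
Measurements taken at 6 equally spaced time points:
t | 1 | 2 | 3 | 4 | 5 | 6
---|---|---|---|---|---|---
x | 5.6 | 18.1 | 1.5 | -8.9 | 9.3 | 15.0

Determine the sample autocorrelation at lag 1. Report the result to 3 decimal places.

Mean x̄ = (5.6 + 18.1 + 1.5 − 8.9 + 9.3 + 15.0)/6 = 6.7667
Deviations from mean: -1.1667, 11.3333, -5.2667, -15.6667, 2.5333, 8.2333
Σ(x_t−x̄)(x_{t+1}−x̄) = (-13.2222) + (-59.6889) + (82.5111) + (-39.6889) + (20.8578) = -9.2311
Denominator Σ(x_t−x̄)² = 477.1933
r_1 = -9.2311 / 477.1933 = -0.019

-0.019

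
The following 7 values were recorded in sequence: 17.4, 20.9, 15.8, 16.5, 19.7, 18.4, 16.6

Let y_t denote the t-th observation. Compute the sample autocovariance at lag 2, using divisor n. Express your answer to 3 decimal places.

-1.424

Mean ȳ = (17.4 + 20.9 + 15.8 + 16.5 + 19.7 + 18.4 + 16.6)/7 = 17.9000
Deviations: -0.5000, 3.0000, -2.1000, -1.4000, 1.8000, 0.5000, -1.3000
Σ_{t=1}^{5}(y_t−ȳ)(y_{t+2}−ȳ) = -9.9700
γ_2 = -9.9700 / 7 = -1.424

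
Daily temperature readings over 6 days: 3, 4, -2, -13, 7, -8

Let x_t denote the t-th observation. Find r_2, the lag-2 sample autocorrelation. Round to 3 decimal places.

Mean x̄ = (3 + 4 − 2 − 13 + 7 − 8)/6 = -1.5000
Deviations from mean: 4.5000, 5.5000, -0.5000, -11.5000, 8.5000, -6.5000
Σ(x_t−x̄)(x_{t+2}−x̄) = (-2.2500) + (-63.2500) + (-4.2500) + (74.7500) = 5.0000
Denominator Σ(x_t−x̄)² = 297.5000
r_2 = 5.0000 / 297.5000 = 0.017

0.017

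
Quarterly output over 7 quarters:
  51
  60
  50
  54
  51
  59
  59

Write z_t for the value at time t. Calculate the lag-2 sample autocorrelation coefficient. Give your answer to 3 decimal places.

Mean z̄ = (51 + 60 + 50 + 54 + 51 + 59 + 59)/7 = 54.8571
Σ(z_t−z̄)(z_{t+2}−z̄) = (18.7347) + (-4.4082) + (18.7347) + (-3.5510) + (-15.9796) = 13.5306
Denominator Σ(z_t−z̄)² = 114.8571
r_2 = 13.5306 / 114.8571 = 0.118

0.118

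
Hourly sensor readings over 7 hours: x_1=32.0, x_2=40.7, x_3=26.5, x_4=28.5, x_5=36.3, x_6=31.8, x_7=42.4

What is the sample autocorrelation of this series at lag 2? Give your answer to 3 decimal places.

Mean x̄ = (32.0 + 40.7 + 26.5 + 28.5 + 36.3 + 31.8 + 42.4)/7 = 34.0286
Numerator Σ_{t=1}^{5}(x_t−x̄)(x_{t+2}−x̄) = -7.3759
Denominator Σ(x_t−x̄)² = 216.0743
r_2 = -7.3759 / 216.0743 = -0.034

-0.034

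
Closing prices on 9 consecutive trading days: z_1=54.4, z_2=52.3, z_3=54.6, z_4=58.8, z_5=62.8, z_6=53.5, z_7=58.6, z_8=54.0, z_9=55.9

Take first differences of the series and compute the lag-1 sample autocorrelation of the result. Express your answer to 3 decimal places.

-0.530

First differences Δz: -2.1, 2.3, 4.2, 4.0, -9.3, 5.1, -4.6, 1.9
Mean of differences = 0.1875
Numerator Σ(Δz_t−Δz̄)(Δz_{t+1}−Δz̄) = -95.5539
Denominator Σ(Δz_t−Δz̄)² = 180.3288
r_1(Δz) = -95.5539 / 180.3288 = -0.530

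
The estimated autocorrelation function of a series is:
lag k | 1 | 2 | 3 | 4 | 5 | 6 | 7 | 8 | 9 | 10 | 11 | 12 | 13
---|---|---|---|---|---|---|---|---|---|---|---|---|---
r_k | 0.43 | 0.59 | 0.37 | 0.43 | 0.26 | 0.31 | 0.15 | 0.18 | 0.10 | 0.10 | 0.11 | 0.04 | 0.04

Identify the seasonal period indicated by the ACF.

2

The largest autocorrelation is r_2 = 0.59; the remaining lags stay at or below 0.43.
The dominant spike at lag 2 indicates a seasonal period of 2.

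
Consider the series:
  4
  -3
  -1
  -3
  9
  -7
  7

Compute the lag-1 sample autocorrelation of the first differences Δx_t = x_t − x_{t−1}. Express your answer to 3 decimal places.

-0.700

First differences Δx: -7, 2, -2, 12, -16, 14
Mean of differences = 0.5000
Numerator Σ(Δx_t−Δx̄)(Δx_{t+1}−Δx̄) = -456.2500
Denominator Σ(Δx_t−Δx̄)² = 651.5000
r_1(Δx) = -456.2500 / 651.5000 = -0.700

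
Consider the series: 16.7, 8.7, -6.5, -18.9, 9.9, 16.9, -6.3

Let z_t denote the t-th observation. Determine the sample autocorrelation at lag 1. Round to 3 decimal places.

Mean z̄ = (16.7 + 8.7 − 6.5 − 18.9 + 9.9 + 16.9 − 6.3)/7 = 2.9286
Deviations from mean: 13.7714, 5.7714, -9.4286, -21.8286, 6.9714, 13.9714, -9.2286
Σ(z_t−z̄)(z_{t+1}−z̄) = (79.4808) + (-54.4163) + (205.8122) + (-152.1763) + (97.4008) + (-128.9363) = 47.1649
Denominator Σ(z_t−z̄)² = 1117.3143
r_1 = 47.1649 / 1117.3143 = 0.042

0.042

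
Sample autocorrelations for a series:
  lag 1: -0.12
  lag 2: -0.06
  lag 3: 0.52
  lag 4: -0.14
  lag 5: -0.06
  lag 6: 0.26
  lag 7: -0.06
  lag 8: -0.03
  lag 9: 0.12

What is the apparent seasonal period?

The largest autocorrelation is r_3 = 0.52, with a weaker echo at lag 6 (0.26); the remaining lags stay at or below 0.12.
The dominant spike at lag 3 indicates a seasonal period of 3.

3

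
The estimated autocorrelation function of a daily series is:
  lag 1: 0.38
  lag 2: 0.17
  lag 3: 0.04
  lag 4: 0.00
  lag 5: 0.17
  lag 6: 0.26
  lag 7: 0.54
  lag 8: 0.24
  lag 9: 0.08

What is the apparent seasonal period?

7

The largest autocorrelation is r_7 = 0.54; the remaining lags stay at or below 0.38. The elevated value at lag 1 (0.38), dropping to 0.17 at lag 2, reflects decaying short-term dependence rather than seasonality.
The dominant spike at lag 7 indicates a seasonal period of 7.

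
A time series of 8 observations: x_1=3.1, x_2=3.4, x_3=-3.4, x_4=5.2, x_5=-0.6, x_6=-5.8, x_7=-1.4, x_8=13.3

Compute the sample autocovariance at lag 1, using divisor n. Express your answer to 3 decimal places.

Mean x̄ = (3.1 + 3.4 − 3.4 + 5.2 − 0.6 − 5.8 − 1.4 + 13.3)/8 = 1.7250
Σ_{t=1}^{7}(x_t−x̄)(x_{t+1}−x̄) = -27.3306
γ_1 = -27.3306 / 8 = -3.416

-3.416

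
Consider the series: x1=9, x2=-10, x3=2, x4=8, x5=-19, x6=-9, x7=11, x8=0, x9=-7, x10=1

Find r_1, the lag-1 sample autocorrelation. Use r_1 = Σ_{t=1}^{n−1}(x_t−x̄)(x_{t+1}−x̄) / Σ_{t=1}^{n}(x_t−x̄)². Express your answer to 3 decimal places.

-0.257

Mean x̄ = (9 − 10 + 2 + 8 − 19 − 9 + 11 + 0 − 7 + 1)/10 = -1.4000
Numerator Σ_{t=1}^{9}(x_t−x̄)(x_{t+1}−x̄) = -216.5600
Denominator Σ(x_t−x̄)² = 842.4000
r_1 = -216.5600 / 842.4000 = -0.257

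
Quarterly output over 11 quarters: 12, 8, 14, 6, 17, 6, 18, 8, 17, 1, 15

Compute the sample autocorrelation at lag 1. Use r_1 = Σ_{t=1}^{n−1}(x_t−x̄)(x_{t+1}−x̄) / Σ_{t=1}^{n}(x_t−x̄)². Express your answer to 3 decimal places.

-0.828

Mean x̄ = (12 + 8 + 14 + 6 + 17 + 6 + 18 + 8 + 17 + 1 + 15)/11 = 11.0909
Numerator Σ_{t=1}^{10}(x_t−x̄)(x_{t+1}−x̄) = -260.6446
Denominator Σ(x_t−x̄)² = 314.9091
r_1 = -260.6446 / 314.9091 = -0.828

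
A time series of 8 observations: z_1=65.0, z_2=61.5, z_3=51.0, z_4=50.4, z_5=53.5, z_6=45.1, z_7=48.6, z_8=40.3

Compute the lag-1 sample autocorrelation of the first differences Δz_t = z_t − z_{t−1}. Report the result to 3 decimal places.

-0.514

First differences Δz: -3.5, -10.5, -0.6, 3.1, -8.4, 3.5, -8.3
Mean of differences = -3.5286
Numerator Σ(Δz_t−Δz̄)(Δz_{t+1}−Δz̄) = -101.2694
Denominator Σ(Δz_t−Δz̄)² = 197.0143
r_1(Δz) = -101.2694 / 197.0143 = -0.514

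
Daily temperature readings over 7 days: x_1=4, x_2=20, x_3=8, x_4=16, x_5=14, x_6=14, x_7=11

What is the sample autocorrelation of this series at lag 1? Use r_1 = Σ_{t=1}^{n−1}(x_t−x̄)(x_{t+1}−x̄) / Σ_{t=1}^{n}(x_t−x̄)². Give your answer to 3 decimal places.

Mean x̄ = (4 + 20 + 8 + 16 + 14 + 14 + 11)/7 = 12.4286
Deviations from mean: -8.4286, 7.5714, -4.4286, 3.5714, 1.5714, 1.5714, -1.4286
Σ(x_t−x̄)(x_{t+1}−x̄) = (-63.8163) + (-33.5306) + (-15.8163) + (5.6122) + (2.4694) + (-2.2449) = -107.3265
Denominator Σ(x_t−x̄)² = 167.7143
r_1 = -107.3265 / 167.7143 = -0.640

-0.640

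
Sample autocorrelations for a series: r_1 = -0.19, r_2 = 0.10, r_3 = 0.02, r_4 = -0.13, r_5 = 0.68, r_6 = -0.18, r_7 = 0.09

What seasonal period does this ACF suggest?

5

The largest autocorrelation is r_5 = 0.68; the remaining lags stay at or below 0.10.
The dominant spike at lag 5 indicates a seasonal period of 5.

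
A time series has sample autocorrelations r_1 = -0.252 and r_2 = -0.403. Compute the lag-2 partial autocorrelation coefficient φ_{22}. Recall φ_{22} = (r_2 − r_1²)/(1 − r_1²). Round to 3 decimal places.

φ_{22} = (r_2 − r_1²) / (1 − r_1²)
r_1² = (-0.252)² = 0.063504
Numerator = -0.403 − 0.0635 = -0.4665; denominator = 1 − 0.0635 = 0.9365
φ_{22} = -0.4665 / 0.9365 = -0.498

-0.498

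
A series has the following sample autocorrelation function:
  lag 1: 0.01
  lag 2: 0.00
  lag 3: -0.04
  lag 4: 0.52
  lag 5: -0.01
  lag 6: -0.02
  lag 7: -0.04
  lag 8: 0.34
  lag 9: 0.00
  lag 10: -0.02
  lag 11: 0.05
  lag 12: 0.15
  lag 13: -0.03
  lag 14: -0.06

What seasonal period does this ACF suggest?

4

The largest autocorrelation is r_4 = 0.52, with weaker echoes at lags 8 (0.34) and 12 (0.15); the remaining lags stay at or below 0.05.
The dominant spike at lag 4 indicates a seasonal period of 4.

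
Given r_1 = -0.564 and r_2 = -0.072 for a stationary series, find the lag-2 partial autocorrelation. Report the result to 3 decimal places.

φ_{22} = (r_2 − r_1²) / (1 − r_1²)
r_1² = (-0.564)² = 0.318096
Numerator = -0.072 − 0.3181 = -0.3901; denominator = 1 − 0.3181 = 0.6819
φ_{22} = -0.3901 / 0.6819 = -0.572

-0.572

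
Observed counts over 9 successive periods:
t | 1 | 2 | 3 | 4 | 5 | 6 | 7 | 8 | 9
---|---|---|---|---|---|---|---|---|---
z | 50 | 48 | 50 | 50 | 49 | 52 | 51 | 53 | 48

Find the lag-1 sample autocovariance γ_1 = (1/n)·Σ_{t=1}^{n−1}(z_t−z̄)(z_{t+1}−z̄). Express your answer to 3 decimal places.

-0.372

Mean z̄ = (50 + 48 + 50 + 50 + 49 + 52 + 51 + 53 + 48)/9 = 50.1111
Σ_{t=1}^{8}(z_t−z̄)(z_{t+1}−z̄) = -3.3457
γ_1 = -3.3457 / 9 = -0.372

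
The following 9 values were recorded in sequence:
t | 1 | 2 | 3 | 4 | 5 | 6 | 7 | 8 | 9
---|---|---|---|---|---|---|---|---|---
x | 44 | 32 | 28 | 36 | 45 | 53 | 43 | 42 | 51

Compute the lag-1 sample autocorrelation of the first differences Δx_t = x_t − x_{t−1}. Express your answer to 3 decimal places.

0.131

First differences Δx: -12, -4, 8, 9, 8, -10, -1, 9
Mean of differences = 0.8750
Numerator Σ(Δx_t−Δx̄)(Δx_{t+1}−Δx̄) = 71.4844
Denominator Σ(Δx_t−Δx̄)² = 544.8750
r_1(Δx) = 71.4844 / 544.8750 = 0.131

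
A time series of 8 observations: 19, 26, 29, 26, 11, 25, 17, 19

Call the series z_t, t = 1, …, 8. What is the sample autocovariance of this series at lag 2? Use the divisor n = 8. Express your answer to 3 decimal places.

-2.875

Mean z̄ = (19 + 26 + 29 + 26 + 11 + 25 + 17 + 19)/8 = 21.5000
Deviations: -2.5000, 4.5000, 7.5000, 4.5000, -10.5000, 3.5000, -4.5000, -2.5000
Σ_{t=1}^{6}(z_t−z̄)(z_{t+2}−z̄) = -23.0000
γ_2 = -23.0000 / 8 = -2.875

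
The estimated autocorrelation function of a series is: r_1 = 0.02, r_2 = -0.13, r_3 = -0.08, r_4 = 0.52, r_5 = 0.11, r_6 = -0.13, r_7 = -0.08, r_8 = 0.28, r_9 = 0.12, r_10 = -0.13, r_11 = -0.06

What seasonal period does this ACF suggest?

4

The largest autocorrelation is r_4 = 0.52, with a weaker echo at lag 8 (0.28); the remaining lags stay at or below 0.12.
The dominant spike at lag 4 indicates a seasonal period of 4.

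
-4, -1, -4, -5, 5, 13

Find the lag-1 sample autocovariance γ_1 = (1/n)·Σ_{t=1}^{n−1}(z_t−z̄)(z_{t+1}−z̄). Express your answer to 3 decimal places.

11.815

Mean z̄ = (-4 − 1 − 4 − 5 + 5 + 13)/6 = 0.6667
Σ_{t=1}^{5}(z_t−z̄)(z_{t+1}−z̄) = 70.8889
γ_1 = 70.8889 / 6 = 11.815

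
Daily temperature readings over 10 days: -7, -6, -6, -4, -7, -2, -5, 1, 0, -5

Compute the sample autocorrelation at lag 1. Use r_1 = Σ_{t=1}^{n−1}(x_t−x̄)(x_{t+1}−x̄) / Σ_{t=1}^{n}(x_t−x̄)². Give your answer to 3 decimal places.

0.182

Mean x̄ = (-7 − 6 − 6 − 4 − 7 − 2 − 5 + 1 + 0 − 5)/10 = -4.1000
Numerator Σ_{t=1}^{9}(x_t−x̄)(x_{t+1}−x̄) = 13.2900
Denominator Σ(x_t−x̄)² = 72.9000
r_1 = 13.2900 / 72.9000 = 0.182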